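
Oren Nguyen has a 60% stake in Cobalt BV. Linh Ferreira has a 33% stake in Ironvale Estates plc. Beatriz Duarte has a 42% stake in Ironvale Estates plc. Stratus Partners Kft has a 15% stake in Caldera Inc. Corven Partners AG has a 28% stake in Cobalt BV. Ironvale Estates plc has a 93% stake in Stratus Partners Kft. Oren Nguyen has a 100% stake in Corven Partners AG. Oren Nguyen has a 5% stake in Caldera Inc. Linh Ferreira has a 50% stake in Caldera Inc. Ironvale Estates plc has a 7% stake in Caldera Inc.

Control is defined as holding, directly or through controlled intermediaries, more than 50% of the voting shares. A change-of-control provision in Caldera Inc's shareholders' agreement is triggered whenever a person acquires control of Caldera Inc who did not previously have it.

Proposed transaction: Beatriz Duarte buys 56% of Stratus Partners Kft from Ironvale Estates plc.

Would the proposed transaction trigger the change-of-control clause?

No

The purchase adds only to Beatriz's holdings (Ironvale's stake shrinks), so Beatriz is the only person who could newly come to control Caldera.
Beatriz's largest direct stake is 42% in Ironvale, which does not meet the threshold, so Beatriz controls no company.
Neither Beatriz nor any entity Beatriz controls holds any voting interest in Caldera.
So before the transaction, Beatriz does not control Caldera.
After the purchase, Beatriz holds 56% of Stratus directly, and Ironvale's stake falls to 37%.
Beatriz holds 56% of Stratus, so Beatriz controls Stratus.
After the transaction, Beatriz's side holds 15% of Caldera, not > 50%, so Beatriz still does not control Caldera.
No new person acquires control, so the clause is not triggered.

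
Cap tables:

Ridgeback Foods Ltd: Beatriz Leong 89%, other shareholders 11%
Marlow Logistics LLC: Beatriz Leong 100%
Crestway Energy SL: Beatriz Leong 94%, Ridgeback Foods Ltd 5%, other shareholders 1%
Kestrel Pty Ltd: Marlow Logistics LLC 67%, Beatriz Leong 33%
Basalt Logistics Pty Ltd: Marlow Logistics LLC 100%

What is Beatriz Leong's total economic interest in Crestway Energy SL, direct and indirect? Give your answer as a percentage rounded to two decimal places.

Beatriz reaches Crestway along 2 paths.
Direct stake: 94% = 94%.
Via Ridgeback: 89% × 5% = 4.45%.
Total: 94% + 4.45% = 98.45%.

98.45%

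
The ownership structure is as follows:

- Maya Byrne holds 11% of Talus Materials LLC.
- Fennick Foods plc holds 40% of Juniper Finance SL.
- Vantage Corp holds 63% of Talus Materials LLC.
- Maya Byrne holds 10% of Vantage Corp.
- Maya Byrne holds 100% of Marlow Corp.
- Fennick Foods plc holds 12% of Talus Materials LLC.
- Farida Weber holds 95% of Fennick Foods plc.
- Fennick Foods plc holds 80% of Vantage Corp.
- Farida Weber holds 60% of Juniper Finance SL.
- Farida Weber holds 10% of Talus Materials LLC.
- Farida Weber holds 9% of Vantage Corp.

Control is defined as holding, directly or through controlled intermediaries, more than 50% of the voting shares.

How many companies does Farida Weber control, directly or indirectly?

Farida holds 95% of Fennick, so Farida controls Fennick.
Farida and Fennick together hold 60% + 40% = 100% of Juniper, so Farida controls Juniper.
Fennick and Farida together hold 80% + 9% = 89% of Vantage, so Farida controls Vantage.
Farida and Vantage and Fennick together hold 10% + 63% + 12% = 85% of Talus, so Farida controls Talus.
No other company's threshold is met.
Farida controls 4 companies.

4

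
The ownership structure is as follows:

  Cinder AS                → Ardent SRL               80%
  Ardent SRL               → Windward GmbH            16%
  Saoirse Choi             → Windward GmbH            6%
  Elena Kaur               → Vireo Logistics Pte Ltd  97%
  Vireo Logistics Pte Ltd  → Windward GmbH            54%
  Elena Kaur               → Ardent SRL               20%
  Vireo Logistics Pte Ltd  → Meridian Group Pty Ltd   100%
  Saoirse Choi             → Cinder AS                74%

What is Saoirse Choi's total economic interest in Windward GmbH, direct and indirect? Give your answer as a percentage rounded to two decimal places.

Saoirse reaches Windward along 2 paths.
Direct stake: 6% = 6%.
Via Cinder → Ardent: 74% × 80% × 16% = 9.472%.
Total: 6% + 9.472% = 15.472%.
Rounded: 15.47%.

15.47%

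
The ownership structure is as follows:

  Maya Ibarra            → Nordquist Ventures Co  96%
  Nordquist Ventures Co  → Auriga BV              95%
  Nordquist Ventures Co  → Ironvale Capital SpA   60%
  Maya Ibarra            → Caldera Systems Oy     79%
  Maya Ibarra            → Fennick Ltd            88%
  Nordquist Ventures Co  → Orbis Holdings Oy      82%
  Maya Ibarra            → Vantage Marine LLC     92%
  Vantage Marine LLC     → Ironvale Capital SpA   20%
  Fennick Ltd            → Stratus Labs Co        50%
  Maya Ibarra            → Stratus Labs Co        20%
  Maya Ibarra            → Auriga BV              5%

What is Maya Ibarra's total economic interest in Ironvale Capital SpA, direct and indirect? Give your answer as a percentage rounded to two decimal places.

Maya reaches Ironvale along 2 paths.
Via Nordquist: 96% × 60% = 57.6%.
Via Vantage: 92% × 20% = 18.4%.
Total: 57.6% + 18.4% = 76%.
Rounded: 76.00%.

76.00%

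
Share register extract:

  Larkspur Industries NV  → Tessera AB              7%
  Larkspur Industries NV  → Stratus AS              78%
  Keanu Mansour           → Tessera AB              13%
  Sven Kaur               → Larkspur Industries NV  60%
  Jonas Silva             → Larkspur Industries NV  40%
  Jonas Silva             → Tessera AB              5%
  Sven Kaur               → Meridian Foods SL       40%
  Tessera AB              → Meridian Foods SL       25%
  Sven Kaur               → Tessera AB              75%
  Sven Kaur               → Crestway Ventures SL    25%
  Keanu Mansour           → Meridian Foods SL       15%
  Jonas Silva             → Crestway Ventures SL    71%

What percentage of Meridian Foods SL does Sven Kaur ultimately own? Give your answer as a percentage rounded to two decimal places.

Sven reaches Meridian along 3 paths.
Via Tessera: 75% × 25% = 18.75%.
Via Larkspur → Tessera: 60% × 7% × 25% = 1.05%.
Direct stake: 40% = 40%.
Total: 18.75% + 1.05% + 40% = 59.8%.
Rounded: 59.80%.

59.80%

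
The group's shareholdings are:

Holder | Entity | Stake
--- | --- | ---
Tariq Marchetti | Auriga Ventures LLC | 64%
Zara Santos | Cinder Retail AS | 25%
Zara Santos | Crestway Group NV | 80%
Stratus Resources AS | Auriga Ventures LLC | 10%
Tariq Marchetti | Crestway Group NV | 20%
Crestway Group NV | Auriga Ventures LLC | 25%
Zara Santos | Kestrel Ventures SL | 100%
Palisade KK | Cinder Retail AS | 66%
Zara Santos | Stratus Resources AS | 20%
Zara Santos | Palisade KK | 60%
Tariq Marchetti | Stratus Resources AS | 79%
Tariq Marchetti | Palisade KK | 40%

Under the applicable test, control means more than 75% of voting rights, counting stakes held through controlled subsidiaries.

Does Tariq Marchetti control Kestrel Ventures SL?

Tariq holds 79% of Stratus, so Tariq controls Stratus.
Neither Tariq nor any entity Tariq controls holds any voting interest in Kestrel.
So Tariq does not control Kestrel.

No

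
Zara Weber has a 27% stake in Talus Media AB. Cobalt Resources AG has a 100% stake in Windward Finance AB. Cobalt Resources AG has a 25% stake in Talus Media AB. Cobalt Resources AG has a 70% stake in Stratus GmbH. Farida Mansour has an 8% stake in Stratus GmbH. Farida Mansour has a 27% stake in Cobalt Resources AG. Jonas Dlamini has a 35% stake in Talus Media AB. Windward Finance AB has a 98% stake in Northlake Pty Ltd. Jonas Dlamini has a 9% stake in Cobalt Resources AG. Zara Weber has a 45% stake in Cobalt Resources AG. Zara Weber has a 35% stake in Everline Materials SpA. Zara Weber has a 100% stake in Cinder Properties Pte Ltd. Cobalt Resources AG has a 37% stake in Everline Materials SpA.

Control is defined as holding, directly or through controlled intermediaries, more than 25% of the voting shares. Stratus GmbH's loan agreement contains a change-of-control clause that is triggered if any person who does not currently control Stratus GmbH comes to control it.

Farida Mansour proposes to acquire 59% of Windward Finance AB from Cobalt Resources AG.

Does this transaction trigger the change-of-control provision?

The purchase adds only to Farida's holdings (Cobalt's stake shrinks), so Farida is the only person who could newly come to control Stratus.
Farida holds 27% of Cobalt, so Farida controls Cobalt.
Cobalt and Farida together hold 70% + 8% = 78% of Stratus, so Farida controls Stratus.
So Farida already controls Stratus before the transaction.
After the purchase, Farida holds 59% of Windward directly, and Cobalt's stake falls to 41%.
Farida controlled Stratus already, so this is not a new person acquiring control; every other person's position is unchanged or reduced.
No new person acquires control, so the clause is not triggered.

No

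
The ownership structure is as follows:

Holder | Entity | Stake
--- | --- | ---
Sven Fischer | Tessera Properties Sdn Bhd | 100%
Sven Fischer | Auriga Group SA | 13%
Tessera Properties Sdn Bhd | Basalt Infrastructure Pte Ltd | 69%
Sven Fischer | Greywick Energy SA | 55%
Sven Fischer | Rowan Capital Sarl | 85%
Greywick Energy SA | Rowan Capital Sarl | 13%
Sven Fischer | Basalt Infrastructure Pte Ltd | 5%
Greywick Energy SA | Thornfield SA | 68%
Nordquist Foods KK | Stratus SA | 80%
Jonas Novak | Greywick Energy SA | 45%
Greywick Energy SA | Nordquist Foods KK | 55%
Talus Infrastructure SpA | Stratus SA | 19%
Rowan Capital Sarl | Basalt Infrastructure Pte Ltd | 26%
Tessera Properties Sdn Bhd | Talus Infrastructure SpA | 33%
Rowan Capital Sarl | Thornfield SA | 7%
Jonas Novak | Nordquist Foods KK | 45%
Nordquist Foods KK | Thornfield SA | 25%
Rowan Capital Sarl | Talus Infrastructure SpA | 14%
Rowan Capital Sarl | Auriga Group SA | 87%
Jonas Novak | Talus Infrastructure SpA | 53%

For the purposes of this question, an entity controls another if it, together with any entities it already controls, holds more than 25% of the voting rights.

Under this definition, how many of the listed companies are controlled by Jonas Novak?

5

Jonas holds 45% of Greywick, so Jonas controls Greywick.
Greywick and Jonas together hold 55% + 45% = 100% of Nordquist, so Jonas controls Nordquist.
Jonas holds 53% of Talus, so Jonas controls Talus.
Talus and Nordquist together hold 19% + 80% = 99% of Stratus, so Jonas controls Stratus.
Greywick and Nordquist together hold 68% + 25% = 93% of Thornfield, so Jonas controls Thornfield.
No other company's threshold is met.
Jonas controls 5 companies.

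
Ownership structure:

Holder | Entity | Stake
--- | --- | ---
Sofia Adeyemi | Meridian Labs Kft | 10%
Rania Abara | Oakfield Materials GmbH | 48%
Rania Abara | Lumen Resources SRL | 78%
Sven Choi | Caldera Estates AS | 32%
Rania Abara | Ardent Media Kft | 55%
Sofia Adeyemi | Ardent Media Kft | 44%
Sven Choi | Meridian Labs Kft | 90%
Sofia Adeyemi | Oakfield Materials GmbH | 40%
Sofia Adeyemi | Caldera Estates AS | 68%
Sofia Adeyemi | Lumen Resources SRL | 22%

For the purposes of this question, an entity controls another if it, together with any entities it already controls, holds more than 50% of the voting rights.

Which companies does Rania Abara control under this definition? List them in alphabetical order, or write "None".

Ardent Media Kft, Lumen Resources SRL

Rania holds 55% of Ardent, so Rania controls Ardent.
Rania holds 78% of Lumen, so Rania controls Lumen.
No other company's threshold is met.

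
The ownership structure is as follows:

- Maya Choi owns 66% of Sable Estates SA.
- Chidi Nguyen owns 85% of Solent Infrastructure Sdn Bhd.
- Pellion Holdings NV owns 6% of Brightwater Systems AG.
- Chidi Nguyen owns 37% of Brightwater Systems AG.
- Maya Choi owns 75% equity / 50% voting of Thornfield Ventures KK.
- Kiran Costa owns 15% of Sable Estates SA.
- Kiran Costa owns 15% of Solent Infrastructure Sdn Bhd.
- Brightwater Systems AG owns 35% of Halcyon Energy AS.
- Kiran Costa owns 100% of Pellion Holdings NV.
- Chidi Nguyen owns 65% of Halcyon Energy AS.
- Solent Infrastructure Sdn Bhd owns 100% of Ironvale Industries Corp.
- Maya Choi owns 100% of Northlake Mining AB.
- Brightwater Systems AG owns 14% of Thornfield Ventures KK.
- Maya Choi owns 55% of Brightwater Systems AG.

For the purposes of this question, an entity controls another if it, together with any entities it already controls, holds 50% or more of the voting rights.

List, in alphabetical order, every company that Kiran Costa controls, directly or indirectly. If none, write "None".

Kiran holds 100% of Pellion, so Kiran controls Pellion.
No other company's threshold is met.

Pellion Holdings NV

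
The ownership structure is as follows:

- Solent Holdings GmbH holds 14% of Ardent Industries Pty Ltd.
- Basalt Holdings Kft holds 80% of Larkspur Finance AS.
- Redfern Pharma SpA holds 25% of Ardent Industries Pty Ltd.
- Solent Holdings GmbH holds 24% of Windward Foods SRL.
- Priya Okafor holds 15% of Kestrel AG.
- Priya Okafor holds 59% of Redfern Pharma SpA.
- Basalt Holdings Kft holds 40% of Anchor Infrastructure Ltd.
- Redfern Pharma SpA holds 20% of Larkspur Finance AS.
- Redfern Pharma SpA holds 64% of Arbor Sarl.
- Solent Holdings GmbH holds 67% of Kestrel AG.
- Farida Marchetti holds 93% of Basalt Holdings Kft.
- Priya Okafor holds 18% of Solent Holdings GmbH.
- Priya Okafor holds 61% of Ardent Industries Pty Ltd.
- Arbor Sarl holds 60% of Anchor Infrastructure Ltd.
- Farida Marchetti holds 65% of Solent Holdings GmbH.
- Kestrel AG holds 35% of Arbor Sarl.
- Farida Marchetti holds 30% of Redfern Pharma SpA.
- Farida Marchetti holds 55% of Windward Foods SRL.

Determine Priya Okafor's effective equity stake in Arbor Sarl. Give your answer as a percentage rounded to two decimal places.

Priya reaches Arbor along 3 paths.
Via Solent → Kestrel: 18% × 67% × 35% = 4.221%.
Via Kestrel: 15% × 35% = 5.25%.
Via Redfern: 59% × 64% = 37.76%.
Total: 4.221% + 5.25% + 37.76% = 47.231%.
Rounded: 47.23%.

47.23%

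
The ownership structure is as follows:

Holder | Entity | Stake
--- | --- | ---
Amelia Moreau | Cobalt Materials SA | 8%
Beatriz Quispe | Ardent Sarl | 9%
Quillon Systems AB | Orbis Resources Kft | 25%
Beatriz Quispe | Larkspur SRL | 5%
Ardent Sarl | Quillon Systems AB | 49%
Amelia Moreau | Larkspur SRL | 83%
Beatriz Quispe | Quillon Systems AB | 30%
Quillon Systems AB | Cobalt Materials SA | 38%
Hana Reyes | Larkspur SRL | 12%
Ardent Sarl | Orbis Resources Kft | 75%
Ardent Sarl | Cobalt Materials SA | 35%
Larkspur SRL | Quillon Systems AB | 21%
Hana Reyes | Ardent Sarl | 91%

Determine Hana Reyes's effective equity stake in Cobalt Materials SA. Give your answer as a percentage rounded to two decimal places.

Hana reaches Cobalt along 3 paths.
Via Ardent → Quillon: 91% × 49% × 38% = 16.9442%.
Via Larkspur → Quillon: 12% × 21% × 38% = 0.9576%.
Via Ardent: 91% × 35% = 31.85%.
Total: 16.9442% + 0.9576% + 31.85% = 49.7518%.
Rounded: 49.75%.

49.75%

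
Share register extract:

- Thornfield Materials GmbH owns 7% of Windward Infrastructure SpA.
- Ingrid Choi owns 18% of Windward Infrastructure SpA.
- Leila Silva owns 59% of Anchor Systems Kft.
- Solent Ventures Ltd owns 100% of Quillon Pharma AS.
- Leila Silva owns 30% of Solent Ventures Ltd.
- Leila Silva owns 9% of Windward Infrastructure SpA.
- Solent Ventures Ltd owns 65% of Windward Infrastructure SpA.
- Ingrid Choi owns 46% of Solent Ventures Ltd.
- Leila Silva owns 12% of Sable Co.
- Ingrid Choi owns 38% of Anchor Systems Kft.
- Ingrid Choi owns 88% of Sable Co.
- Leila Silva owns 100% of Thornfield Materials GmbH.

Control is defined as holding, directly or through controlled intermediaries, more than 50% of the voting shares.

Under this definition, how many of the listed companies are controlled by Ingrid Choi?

Ingrid holds 88% of Sable, so Ingrid controls Sable.
No other company's threshold is met.
Ingrid controls 1 company.

1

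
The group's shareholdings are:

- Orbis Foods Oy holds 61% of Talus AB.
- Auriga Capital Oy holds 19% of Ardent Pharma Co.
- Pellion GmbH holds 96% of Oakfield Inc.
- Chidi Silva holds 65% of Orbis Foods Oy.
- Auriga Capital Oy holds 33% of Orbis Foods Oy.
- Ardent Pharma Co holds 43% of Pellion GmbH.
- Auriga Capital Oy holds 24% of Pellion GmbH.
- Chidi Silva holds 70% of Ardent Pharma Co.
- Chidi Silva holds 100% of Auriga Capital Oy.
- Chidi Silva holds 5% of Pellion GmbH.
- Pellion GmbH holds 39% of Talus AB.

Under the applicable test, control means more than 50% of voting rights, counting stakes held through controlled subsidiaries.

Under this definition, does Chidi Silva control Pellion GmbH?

Yes

Chidi holds 100% of Auriga, so Chidi controls Auriga.
Chidi and Auriga together hold 70% + 19% = 89% of Ardent, so Chidi controls Ardent.
Auriga and Chidi and Ardent together hold 24% + 5% + 43% = 72% of Pellion, so Chidi controls Pellion.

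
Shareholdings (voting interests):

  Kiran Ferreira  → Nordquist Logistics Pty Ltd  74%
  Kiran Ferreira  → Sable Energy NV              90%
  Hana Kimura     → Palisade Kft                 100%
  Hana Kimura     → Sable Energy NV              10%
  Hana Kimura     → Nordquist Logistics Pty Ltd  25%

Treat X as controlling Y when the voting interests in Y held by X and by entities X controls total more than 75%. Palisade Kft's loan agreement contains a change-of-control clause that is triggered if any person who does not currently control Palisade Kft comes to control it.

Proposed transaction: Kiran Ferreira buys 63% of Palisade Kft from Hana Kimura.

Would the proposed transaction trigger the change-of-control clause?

No

The purchase adds only to Kiran's holdings (Hana's stake shrinks), so Kiran is the only person who could newly come to control Palisade.
Kiran holds 90% of Sable, so Kiran controls Sable.
Neither Kiran nor any entity Kiran controls holds any voting interest in Palisade.
So before the transaction, Kiran does not control Palisade.
After the purchase, Kiran holds 63% of Palisade directly, and Hana's stake falls to 37%.
After the transaction, Kiran's side holds 63% of Palisade, not > 75%, so Kiran still does not control Palisade.
No new person acquires control, so the clause is not triggered.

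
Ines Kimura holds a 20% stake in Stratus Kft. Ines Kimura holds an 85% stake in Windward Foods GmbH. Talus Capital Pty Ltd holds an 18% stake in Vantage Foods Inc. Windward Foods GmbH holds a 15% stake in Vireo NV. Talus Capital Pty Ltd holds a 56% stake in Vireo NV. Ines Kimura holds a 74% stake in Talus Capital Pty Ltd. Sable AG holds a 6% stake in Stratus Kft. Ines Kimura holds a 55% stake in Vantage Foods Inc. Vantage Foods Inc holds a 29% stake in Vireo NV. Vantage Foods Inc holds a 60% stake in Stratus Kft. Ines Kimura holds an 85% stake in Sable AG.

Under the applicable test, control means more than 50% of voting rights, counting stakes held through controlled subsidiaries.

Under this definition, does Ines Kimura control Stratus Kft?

Yes

Ines holds 85% of Sable, so Ines controls Sable.
Ines holds 74% of Talus, so Ines controls Talus.
Ines and Talus together hold 55% + 18% = 73% of Vantage, so Ines controls Vantage.
Vantage and Ines and Sable together hold 60% + 20% + 6% = 86% of Stratus, so Ines controls Stratus.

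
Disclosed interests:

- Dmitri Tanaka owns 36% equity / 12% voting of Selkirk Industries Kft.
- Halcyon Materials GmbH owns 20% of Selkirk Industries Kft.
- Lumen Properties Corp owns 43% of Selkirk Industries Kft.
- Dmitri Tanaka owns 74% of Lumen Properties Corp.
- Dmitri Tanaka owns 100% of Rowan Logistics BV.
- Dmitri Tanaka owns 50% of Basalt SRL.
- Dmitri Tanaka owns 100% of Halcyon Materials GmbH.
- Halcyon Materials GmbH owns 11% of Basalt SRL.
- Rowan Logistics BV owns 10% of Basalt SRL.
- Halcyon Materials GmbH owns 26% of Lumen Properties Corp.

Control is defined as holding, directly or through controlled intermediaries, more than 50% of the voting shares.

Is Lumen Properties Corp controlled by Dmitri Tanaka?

Yes

Dmitri holds 100% of Halcyon, so Dmitri controls Halcyon.
Dmitri and Halcyon together hold 74% + 26% = 100% of Lumen, so Dmitri controls Lumen.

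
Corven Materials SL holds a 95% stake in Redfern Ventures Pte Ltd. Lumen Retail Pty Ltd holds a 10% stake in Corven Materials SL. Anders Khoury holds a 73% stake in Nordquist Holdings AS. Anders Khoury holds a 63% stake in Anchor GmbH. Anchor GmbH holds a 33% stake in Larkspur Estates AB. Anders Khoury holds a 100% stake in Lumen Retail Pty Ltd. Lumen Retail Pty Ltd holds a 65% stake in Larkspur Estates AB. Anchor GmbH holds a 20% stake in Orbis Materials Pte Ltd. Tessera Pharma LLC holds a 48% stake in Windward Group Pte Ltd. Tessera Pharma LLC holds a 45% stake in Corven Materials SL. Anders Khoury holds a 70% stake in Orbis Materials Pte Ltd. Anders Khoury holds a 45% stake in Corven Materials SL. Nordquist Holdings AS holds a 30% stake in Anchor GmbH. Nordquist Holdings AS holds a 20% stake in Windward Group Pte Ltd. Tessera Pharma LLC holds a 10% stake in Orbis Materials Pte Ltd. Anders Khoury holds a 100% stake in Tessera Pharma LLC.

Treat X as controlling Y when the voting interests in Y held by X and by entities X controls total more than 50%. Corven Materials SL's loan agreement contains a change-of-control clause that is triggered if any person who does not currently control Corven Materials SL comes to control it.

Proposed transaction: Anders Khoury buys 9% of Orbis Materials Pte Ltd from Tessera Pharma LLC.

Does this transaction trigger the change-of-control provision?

The purchase adds only to Anders's holdings (Tessera's stake shrinks), so Anders is the only person who could newly come to control Corven.
Anders holds 100% of Lumen, so Anders controls Lumen.
Anders holds 100% of Tessera, so Anders controls Tessera.
Lumen and Tessera and Anders together hold 10% + 45% + 45% = 100% of Corven, so Anders controls Corven.
So Anders already controls Corven before the transaction.
After the purchase, Anders's direct stake in Orbis rises to 70% + 9% = 79%, and Tessera's stake falls to 1%.
Anders controlled Corven already, so this is not a new person acquiring control; every other person's position is unchanged or reduced.
No new person acquires control, so the clause is not triggered.

No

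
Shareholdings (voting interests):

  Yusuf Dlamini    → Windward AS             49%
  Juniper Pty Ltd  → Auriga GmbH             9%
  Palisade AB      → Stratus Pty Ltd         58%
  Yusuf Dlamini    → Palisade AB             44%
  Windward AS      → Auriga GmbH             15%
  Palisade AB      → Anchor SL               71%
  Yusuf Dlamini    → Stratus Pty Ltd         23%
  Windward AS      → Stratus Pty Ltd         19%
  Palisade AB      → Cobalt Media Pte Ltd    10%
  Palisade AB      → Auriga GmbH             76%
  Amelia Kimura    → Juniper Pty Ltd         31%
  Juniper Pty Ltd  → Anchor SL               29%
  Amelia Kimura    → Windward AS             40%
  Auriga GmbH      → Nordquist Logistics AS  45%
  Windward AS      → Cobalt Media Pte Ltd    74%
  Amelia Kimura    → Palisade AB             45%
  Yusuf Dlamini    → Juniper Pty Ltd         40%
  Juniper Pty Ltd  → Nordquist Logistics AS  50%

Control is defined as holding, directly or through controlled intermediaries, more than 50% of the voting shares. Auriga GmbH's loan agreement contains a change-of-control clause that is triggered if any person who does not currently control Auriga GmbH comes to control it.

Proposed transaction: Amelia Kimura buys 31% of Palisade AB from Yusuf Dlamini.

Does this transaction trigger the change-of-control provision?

Yes

The purchase adds only to Amelia's holdings (Yusuf's stake shrinks), so Amelia is the only person who could newly come to control Auriga.
Amelia's largest direct stake is 45% in Palisade, which does not meet the threshold, so Amelia controls no company.
Neither Amelia nor any entity Amelia controls holds any voting interest in Auriga.
So before the transaction, Amelia does not control Auriga.
After the purchase, Amelia's direct stake in Palisade rises to 45% + 31% = 76%, and Yusuf's stake falls to 13%.
Amelia holds 76% of Palisade, so Amelia controls Palisade.
Palisade holds 76% of Auriga, so Amelia controls Auriga.
Amelia did not control Auriga before and does after, so the clause is triggered.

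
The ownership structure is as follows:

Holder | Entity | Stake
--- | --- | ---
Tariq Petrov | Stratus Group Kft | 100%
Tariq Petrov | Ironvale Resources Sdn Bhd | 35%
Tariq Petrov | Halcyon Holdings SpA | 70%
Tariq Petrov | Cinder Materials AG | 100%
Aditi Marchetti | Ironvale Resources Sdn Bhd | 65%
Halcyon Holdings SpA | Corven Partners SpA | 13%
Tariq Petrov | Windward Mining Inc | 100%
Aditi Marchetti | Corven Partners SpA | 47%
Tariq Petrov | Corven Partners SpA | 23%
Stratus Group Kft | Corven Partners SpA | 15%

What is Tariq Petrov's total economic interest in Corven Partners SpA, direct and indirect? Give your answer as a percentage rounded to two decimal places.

Tariq reaches Corven along 3 paths.
Via Stratus: 100% × 15% = 15%.
Via Halcyon: 70% × 13% = 9.1%.
Direct stake: 23% = 23%.
Total: 15% + 9.1% + 23% = 47.1%.
Rounded: 47.10%.

47.10%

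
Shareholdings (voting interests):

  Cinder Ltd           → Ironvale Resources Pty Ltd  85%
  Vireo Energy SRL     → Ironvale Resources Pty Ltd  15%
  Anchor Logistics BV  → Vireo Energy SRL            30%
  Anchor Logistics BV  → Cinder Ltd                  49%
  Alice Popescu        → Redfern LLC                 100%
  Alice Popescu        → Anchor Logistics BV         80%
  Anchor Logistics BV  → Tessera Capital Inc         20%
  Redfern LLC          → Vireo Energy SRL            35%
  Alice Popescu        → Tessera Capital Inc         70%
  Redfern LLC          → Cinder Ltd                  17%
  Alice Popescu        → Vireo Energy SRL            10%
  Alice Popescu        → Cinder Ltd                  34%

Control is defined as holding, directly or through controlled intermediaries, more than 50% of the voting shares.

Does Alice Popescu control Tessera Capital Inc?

Alice holds 80% of Anchor, so Alice controls Anchor.
Alice and Anchor together hold 70% + 20% = 90% of Tessera, so Alice controls Tessera.

Yes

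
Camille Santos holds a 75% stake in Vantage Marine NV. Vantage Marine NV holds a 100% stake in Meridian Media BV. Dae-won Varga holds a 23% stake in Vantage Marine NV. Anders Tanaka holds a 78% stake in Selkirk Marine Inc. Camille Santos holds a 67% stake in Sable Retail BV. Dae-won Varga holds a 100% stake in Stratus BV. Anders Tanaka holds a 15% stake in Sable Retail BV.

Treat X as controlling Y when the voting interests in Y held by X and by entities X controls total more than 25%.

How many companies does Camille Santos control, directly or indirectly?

Camille holds 75% of Vantage, so Camille controls Vantage.
Vantage holds 100% of Meridian, so Camille controls Meridian.
Camille holds 67% of Sable, so Camille controls Sable.
No other company's threshold is met.
Camille controls 3 companies.

3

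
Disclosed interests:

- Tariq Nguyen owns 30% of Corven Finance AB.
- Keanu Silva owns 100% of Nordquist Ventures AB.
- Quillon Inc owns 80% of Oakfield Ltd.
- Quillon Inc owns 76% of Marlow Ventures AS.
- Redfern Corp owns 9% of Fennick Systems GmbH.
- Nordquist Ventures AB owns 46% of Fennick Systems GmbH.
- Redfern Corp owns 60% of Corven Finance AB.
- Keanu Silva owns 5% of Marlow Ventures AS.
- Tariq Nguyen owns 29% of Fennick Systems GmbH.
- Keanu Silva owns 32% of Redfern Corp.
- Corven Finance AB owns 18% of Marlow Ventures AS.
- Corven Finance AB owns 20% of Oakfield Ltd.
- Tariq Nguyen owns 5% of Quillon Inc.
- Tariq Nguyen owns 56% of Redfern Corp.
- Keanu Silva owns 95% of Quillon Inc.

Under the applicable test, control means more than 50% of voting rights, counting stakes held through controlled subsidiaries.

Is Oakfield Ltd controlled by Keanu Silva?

Yes

Keanu holds 95% of Quillon, so Keanu controls Quillon.
Quillon holds 80% of Oakfield, so Keanu controls Oakfield.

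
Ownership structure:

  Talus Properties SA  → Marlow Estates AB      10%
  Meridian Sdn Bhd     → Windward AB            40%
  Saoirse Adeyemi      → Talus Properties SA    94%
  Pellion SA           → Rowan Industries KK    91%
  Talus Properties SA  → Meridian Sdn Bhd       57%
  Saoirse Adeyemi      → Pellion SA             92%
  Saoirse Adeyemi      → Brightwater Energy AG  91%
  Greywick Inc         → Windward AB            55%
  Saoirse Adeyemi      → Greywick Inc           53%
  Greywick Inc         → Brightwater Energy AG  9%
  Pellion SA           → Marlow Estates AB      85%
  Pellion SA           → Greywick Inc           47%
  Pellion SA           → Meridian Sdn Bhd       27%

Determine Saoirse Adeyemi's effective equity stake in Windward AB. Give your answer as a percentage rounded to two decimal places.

84.30%

Saoirse reaches Windward along 4 paths.
Via Talus → Meridian: 94% × 57% × 40% = 21.432%.
Via Pellion → Meridian: 92% × 27% × 40% = 9.936%.
Via Pellion → Greywick: 92% × 47% × 55% = 23.782%.
Via Greywick: 53% × 55% = 29.15%.
Total: 21.432% + 9.936% + 23.782% + 29.15% = 84.3%.
Rounded: 84.30%.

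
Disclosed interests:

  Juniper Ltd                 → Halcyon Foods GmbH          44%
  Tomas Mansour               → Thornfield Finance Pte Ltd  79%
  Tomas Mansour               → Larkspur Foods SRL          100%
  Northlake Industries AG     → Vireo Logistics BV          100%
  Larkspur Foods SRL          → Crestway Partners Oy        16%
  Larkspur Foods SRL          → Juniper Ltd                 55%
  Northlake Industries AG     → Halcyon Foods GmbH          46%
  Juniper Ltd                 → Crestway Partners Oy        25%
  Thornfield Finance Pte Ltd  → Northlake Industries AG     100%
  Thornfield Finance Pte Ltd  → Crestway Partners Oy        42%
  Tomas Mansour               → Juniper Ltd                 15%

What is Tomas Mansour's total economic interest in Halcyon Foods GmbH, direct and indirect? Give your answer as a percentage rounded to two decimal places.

Tomas reaches Halcyon along 3 paths.
Via Thornfield → Northlake: 79% × 100% × 46% = 36.34%.
Via Larkspur → Juniper: 100% × 55% × 44% = 24.2%.
Via Juniper: 15% × 44% = 6.6%.
Total: 36.34% + 24.2% + 6.6% = 67.14%.

67.14%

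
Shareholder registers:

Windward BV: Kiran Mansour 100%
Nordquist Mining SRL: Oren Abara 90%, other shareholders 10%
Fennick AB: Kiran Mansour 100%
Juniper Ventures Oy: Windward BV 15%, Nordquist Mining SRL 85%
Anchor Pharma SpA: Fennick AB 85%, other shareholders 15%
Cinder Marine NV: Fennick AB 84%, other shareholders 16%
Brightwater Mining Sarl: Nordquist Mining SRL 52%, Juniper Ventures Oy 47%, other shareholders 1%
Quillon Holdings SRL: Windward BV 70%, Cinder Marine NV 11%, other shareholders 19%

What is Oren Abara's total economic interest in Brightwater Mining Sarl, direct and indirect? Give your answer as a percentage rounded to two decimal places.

Oren reaches Brightwater along 2 paths.
Via Nordquist: 90% × 52% = 46.8%.
Via Nordquist → Juniper: 90% × 85% × 47% = 35.955%.
Total: 46.8% + 35.955% = 82.755%.
Rounded: 82.76%.

82.76%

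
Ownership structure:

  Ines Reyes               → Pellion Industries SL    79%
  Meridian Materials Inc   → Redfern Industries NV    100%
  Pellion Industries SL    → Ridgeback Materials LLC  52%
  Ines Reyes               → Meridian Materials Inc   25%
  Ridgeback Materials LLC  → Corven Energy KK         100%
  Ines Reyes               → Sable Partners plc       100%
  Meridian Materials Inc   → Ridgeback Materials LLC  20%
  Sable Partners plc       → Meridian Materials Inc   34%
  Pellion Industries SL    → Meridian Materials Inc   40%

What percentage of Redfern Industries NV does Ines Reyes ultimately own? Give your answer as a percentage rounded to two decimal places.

Ines reaches Redfern along 3 paths.
Via Sable → Meridian: 100% × 34% × 100% = 34%.
Via Meridian: 25% × 100% = 25%.
Via Pellion → Meridian: 79% × 40% × 100% = 31.6%.
Total: 34% + 25% + 31.6% = 90.6%.
Rounded: 90.60%.

90.60%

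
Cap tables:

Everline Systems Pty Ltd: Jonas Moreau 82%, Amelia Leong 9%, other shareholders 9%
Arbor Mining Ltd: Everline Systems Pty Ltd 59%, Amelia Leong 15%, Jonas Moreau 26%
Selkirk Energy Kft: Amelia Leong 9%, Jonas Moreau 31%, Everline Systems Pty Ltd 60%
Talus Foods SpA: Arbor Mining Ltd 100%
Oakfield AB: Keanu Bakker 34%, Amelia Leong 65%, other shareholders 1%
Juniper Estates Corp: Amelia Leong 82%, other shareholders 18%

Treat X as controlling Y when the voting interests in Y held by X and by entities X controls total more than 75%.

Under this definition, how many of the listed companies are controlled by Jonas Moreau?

Jonas holds 82% of Everline, so Jonas controls Everline.
Everline and Jonas together hold 59% + 26% = 85% of Arbor, so Jonas controls Arbor.
Jonas and Everline together hold 31% + 60% = 91% of Selkirk, so Jonas controls Selkirk.
Arbor holds 100% of Talus, so Jonas controls Talus.
No other company's threshold is met.
Jonas controls 4 companies.

4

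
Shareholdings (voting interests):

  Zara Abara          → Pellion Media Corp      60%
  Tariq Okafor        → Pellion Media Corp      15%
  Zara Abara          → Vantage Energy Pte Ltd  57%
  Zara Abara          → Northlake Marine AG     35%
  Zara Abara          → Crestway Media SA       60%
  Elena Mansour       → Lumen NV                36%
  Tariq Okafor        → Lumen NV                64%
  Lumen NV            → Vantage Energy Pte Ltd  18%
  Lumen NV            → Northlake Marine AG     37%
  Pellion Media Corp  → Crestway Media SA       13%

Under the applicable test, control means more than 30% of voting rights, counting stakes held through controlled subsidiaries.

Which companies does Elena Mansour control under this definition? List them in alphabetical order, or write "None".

Lumen NV, Northlake Marine AG

Elena holds 36% of Lumen, so Elena controls Lumen.
Lumen holds 37% of Northlake, so Elena controls Northlake.
No other company's threshold is met.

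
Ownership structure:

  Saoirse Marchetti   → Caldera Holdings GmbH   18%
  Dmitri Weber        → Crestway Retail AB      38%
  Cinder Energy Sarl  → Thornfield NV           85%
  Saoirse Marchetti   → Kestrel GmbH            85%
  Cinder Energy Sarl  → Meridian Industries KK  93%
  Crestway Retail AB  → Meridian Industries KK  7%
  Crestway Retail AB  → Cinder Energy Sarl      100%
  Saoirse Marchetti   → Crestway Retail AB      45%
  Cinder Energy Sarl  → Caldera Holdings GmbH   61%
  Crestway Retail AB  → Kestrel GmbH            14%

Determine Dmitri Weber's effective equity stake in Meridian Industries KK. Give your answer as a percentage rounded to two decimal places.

Dmitri reaches Meridian along 2 paths.
Via Crestway → Cinder: 38% × 100% × 93% = 35.34%.
Via Crestway: 38% × 7% = 2.66%.
Total: 35.34% + 2.66% = 38%.
Rounded: 38.00%.

38.00%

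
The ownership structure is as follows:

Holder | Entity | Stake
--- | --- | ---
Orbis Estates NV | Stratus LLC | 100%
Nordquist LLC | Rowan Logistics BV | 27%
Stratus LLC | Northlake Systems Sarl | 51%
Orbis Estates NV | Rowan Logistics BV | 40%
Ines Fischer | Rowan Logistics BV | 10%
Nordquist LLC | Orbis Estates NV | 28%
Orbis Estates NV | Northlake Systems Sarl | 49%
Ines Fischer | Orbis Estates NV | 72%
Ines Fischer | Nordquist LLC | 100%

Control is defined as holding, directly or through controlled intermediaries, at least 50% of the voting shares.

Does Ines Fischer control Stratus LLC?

Yes

Ines holds 100% of Nordquist, so Ines controls Nordquist.
Nordquist and Ines together hold 28% + 72% = 100% of Orbis, so Ines controls Orbis.
Orbis holds 100% of Stratus, so Ines controls Stratus.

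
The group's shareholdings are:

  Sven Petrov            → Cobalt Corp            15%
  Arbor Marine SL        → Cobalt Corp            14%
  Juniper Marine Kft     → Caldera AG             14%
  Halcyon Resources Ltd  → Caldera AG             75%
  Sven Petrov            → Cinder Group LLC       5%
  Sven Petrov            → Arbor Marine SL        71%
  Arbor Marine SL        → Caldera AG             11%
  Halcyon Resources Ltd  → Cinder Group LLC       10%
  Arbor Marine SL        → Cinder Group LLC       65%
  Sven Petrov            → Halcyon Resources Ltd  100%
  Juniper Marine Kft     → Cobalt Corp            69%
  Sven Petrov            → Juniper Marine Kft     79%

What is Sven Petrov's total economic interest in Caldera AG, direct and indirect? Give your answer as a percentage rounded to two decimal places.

Sven reaches Caldera along 3 paths.
Via Halcyon: 100% × 75% = 75%.
Via Juniper: 79% × 14% = 11.06%.
Via Arbor: 71% × 11% = 7.81%.
Total: 75% + 11.06% + 7.81% = 93.87%.

93.87%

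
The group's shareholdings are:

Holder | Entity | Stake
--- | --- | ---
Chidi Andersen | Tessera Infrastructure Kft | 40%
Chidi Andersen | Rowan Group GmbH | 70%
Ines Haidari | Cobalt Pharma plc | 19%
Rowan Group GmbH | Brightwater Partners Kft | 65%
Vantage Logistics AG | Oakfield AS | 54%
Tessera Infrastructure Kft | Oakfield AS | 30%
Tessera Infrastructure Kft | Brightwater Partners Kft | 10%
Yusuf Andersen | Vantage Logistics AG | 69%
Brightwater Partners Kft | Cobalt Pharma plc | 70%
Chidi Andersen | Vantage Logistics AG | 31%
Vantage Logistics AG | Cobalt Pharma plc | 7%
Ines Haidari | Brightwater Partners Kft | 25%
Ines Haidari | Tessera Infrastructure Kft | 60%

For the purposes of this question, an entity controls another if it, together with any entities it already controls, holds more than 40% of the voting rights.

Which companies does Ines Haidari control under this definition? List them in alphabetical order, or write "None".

Ines holds 60% of Tessera, so Ines controls Tessera.
No other company's threshold is met.

Tessera Infrastructure Kft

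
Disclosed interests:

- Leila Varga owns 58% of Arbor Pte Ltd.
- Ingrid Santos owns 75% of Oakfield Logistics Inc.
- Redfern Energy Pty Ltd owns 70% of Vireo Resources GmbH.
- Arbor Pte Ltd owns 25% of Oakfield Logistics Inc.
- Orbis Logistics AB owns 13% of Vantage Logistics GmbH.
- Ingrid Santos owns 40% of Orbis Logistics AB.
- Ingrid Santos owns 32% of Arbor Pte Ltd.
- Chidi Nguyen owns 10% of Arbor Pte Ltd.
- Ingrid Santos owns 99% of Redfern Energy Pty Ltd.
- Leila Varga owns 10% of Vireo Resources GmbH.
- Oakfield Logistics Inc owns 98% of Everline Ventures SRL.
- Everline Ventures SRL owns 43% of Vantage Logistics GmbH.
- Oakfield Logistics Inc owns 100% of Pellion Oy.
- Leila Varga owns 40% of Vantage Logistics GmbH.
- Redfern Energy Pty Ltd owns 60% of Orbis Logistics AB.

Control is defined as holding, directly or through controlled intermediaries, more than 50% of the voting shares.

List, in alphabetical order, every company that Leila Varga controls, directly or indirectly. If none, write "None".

Arbor Pte Ltd

Leila holds 58% of Arbor, so Leila controls Arbor.
No other company's threshold is met.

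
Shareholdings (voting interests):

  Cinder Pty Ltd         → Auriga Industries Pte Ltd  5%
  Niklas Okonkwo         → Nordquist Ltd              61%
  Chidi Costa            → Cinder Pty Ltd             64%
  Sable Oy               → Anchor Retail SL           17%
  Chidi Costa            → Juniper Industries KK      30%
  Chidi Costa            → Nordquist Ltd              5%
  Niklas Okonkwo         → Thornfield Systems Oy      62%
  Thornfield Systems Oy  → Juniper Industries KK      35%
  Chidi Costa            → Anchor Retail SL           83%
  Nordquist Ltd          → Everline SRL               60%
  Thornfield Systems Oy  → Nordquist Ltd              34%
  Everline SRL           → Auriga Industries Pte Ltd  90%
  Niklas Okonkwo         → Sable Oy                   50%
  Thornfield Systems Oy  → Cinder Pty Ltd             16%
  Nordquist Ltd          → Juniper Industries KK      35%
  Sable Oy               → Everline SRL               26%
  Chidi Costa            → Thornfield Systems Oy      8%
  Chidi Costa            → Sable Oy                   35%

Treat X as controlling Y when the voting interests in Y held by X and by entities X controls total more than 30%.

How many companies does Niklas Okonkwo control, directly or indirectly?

6

Niklas holds 62% of Thornfield, so Niklas controls Thornfield.
Niklas holds 50% of Sable, so Niklas controls Sable.
Niklas and Thornfield together hold 61% + 34% = 95% of Nordquist, so Niklas controls Nordquist.
Thornfield and Nordquist together hold 35% + 35% = 70% of Juniper, so Niklas controls Juniper.
Sable and Nordquist together hold 26% + 60% = 86% of Everline, so Niklas controls Everline.
Everline holds 90% of Auriga, so Niklas controls Auriga.
No other company's threshold is met.
Niklas controls 6 companies.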